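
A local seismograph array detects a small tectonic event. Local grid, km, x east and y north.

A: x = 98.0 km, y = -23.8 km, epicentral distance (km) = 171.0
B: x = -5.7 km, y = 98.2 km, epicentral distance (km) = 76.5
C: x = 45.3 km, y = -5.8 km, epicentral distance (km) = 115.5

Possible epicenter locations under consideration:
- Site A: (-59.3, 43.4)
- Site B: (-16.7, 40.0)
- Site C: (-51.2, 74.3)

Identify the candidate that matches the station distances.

For each candidate, compare |candidate − station| to the reported distance:
Site A: residuals A 0.1, B 0.2, C 0.1 → max 0.2 km
Site B: residuals A 39.8, B 17.3, C 38.4 → max 39.8 km
Site C: residuals A 7.6, B 25.1, C 9.9 → max 25.1 km
Only Site A has all residuals ≈ 0.

Site A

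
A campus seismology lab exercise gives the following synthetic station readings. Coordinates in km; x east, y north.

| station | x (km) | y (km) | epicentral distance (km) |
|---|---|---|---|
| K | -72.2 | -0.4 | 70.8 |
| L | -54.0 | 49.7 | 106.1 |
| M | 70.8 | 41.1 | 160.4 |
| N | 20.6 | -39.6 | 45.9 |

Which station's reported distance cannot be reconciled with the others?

M

Solve using three stations at a time. Using K, L, N (subtract circle equations pairwise → linear system) gives (x, y) ≈ (-23.7, -52.0).
Distances from that point to each station vs reported:
  K: calculated 70.8 vs reported 70.8 → residual 0.0 km
  L: calculated 106.1 vs reported 106.1 → residual 0.0 km
  M: calculated 132.6 vs reported 160.4 → residual 27.8 km
  N: calculated 46.0 vs reported 45.9 → residual 0.1 km
K, L, N are mutually consistent (residuals ≈ 0); M is off by 27.8 km.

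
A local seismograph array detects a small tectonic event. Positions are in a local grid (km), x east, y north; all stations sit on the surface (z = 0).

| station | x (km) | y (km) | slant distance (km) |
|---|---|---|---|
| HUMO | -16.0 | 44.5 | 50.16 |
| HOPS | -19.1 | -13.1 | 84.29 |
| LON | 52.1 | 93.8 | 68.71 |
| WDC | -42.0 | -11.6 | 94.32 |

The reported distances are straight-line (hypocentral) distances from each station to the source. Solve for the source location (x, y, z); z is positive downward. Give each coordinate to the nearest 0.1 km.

Each station gives a sphere (x−x_i)² + (y−y_i)² + z² = d_i² (stations at z=0).
Subtracting the HUMO sphere from HOPS and LON: z² cancels, leaving linear equations in x and y:
-6.2 x − 115.2 y = -6288.61
136.2 x + 98.6 y = 7071.56
Solving: x ≈ 12.905, y ≈ 53.894 km (keep extra digits for the depth step; rounded: 12.9, 53.9).
Then from the HUMO sphere: z² = 50.16² − (x + 16.0)² − (y − 44.5)² with x = 12.905, y = 53.894, so z ≈ 39.903 ≈ 39.9 km.
Check against WDC (with the unrounded solution): distance 94.32 ≈ 94.32 km. ✓

x ≈ 12.9 km, y ≈ 53.9 km, depth ≈ 39.9 km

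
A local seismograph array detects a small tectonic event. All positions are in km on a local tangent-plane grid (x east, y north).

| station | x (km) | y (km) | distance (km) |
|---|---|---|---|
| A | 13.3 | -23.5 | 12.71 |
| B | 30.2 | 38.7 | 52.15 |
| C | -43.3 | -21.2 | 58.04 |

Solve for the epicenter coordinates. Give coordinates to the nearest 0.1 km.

Circle about each station: (x − 13.3)² + (y + 23.5)² = 12.71²; (x − 30.2)² + (y − 38.7)² = 52.15²; (x + 43.3)² + (y + 21.2)² = 58.04².
Subtracting the A equation from the B and C equations removes the quadratic terms:
33.8 x + 124.4 y = -877.49
-113.2 x + 4.6 y = -1611.91
Solving the 2×2 system: x ≈ 13.8, y ≈ -10.8 km.

x ≈ 13.8 km, y ≈ -10.8 km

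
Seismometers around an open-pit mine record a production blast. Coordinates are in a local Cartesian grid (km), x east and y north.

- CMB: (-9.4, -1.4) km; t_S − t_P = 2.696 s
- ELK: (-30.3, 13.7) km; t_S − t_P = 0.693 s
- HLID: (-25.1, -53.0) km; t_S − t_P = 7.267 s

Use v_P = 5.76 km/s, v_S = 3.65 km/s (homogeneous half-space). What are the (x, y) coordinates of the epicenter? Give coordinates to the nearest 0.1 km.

Distance from S−P lag: d = Δt · v_P v_S / (v_P − v_S) = Δt · (5.76·3.65)/(5.76−3.65) ≈ 9.9640·Δt.
So d_CMB = 26.86, d_ELK = 6.91, d_HLID = 72.41 km.
Circle about each station: (x + 9.4)² + (y + 1.4)² = 26.86²; (x + 30.3)² + (y − 13.7)² = 6.91²; (x + 25.1)² + (y + 53.0)² = 72.41².
Subtracting the CMB equation from the ELK and HLID equations removes the quadratic terms:
-41.8 x + 30.2 y = 1689.17
-31.4 x − 103.2 y = -1173.06
Solving the 2×2 system: x ≈ -26.4, y ≈ 19.4 km.
Check against CMB (with the unrounded x, y): √((x + 9.4)²+(y + 1.4)²) = 26.86 ≈ 26.86 km. ✓

(-26.4, 19.4)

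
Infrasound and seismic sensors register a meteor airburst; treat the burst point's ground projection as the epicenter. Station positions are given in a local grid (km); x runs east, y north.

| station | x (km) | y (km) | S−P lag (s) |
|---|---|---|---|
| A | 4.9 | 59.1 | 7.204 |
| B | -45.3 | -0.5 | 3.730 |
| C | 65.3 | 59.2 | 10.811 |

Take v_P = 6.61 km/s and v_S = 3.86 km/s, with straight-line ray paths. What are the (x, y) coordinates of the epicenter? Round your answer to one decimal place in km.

(-11.1, -5.8)

Distance from S−P lag: d = Δt · v_P v_S / (v_P − v_S) = Δt · (6.61·3.86)/(6.61−3.86) ≈ 9.2780·Δt.
So d_A = 66.84, d_B = 34.61, d_C = 100.30 km.
Circle about each station: (x − 4.9)² + (y − 59.1)² = 66.84²; (x + 45.3)² + (y + 0.5)² = 34.61²; (x − 65.3)² + (y − 59.2)² = 100.30².
Subtracting the A equation from the B and C equations removes the quadratic terms:
-100.4 x − 119.2 y = 1805.25
120.8 x + 0.2 y = -1340.59
Solving the 2×2 system: x ≈ -11.1, y ≈ -5.8 km.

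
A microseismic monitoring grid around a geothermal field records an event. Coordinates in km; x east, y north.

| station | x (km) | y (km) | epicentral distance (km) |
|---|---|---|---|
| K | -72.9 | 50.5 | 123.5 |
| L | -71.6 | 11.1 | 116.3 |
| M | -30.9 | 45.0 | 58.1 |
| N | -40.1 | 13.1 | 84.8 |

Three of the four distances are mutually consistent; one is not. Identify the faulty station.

M

Solve using three stations at a time. Using K, L, N (subtract circle equations pairwise → linear system) gives (x, y) ≈ (44.7, 12.7).
Distances from that point to each station vs reported:
  K: calculated 123.5 vs reported 123.5 → residual 0.0 km
  L: calculated 116.3 vs reported 116.3 → residual 0.0 km
  M: calculated 82.2 vs reported 58.1 → residual 24.1 km
  N: calculated 84.8 vs reported 84.8 → residual 0.0 km
K, L, N are mutually consistent (residuals ≈ 0); M is off by 24.1 km.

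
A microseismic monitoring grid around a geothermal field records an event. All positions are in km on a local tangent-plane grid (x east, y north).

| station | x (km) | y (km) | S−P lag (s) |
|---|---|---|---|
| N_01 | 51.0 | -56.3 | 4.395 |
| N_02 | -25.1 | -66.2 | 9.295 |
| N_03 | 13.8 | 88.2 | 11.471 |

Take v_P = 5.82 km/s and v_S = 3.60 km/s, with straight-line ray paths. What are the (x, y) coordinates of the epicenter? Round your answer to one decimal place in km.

(46.2, -15.1)

Distance from S−P lag: d = Δt · v_P v_S / (v_P − v_S) = Δt · (5.82·3.60)/(5.82−3.60) ≈ 9.4378·Δt.
So d_N_01 = 41.48, d_N_02 = 87.72, d_N_03 = 108.26 km.
Circle about each station: (x − 51.0)² + (y + 56.3)² = 41.48²; (x + 25.1)² + (y + 66.2)² = 87.72²; (x − 13.8)² + (y − 88.2)² = 108.26².
Subtracting the N_01 equation from the N_02 and N_03 equations removes the quadratic terms:
-152.2 x − 19.8 y = -6732.45
-74.4 x + 289.0 y = -7800.65
Solving the 2×2 system: x ≈ 46.2, y ≈ -15.1 km.
Check against N_01 (with the unrounded x, y): √((x − 51.0)²+(y + 56.3)²) = 41.48 ≈ 41.48 km. ✓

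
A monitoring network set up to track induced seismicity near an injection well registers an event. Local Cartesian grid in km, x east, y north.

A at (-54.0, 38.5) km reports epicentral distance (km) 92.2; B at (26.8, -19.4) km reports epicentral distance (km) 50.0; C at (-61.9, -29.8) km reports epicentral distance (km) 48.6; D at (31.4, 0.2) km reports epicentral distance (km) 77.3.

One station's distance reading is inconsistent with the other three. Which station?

D

Solve using three stations at a time. Using A, B, C (subtract circle equations pairwise → linear system) gives (x, y) ≈ (-15.9, -45.5).
Distances from that point to each station vs reported:
  A: calculated 92.2 vs reported 92.2 → residual 0.0 km
  B: calculated 50.0 vs reported 50.0 → residual 0.0 km
  C: calculated 48.6 vs reported 48.6 → residual 0.0 km
  D: calculated 65.7 vs reported 77.3 → residual 11.6 km
A, B, C are mutually consistent (residuals ≈ 0); D is off by 11.6 km.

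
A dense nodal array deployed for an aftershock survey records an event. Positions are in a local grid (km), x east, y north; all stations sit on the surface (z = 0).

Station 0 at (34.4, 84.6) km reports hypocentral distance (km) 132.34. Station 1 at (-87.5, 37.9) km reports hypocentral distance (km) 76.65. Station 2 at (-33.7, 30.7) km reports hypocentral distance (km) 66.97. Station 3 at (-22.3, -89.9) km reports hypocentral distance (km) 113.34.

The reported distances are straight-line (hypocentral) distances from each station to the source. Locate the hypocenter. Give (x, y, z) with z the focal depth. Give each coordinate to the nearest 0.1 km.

Each station gives a sphere (x−x_i)² + (y−y_i)² + z² = d_i² (stations at z=0).
Subtracting the Station 0 sphere from Station 1 and Station 2: z² cancels, leaving linear equations in x and y:
-243.8 x − 93.4 y = 12390.79
-136.2 x − 107.8 y = 6766.55
Solving: x ≈ -51.895, y ≈ 2.798 km (keep extra digits for the depth step; rounded: -51.9, 2.8).
Then from the Station 0 sphere: z² = 132.34² − (x − 34.4)² − (y − 84.6)² with x = -51.895, y = 2.798, so z ≈ 58.099 ≈ 58.1 km.

(-51.9, 2.8, 58.1)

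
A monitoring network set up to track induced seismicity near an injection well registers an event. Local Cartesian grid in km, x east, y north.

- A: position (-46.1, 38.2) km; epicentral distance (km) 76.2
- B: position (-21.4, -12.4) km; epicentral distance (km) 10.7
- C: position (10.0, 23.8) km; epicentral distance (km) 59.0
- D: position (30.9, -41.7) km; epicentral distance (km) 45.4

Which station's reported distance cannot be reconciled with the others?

Solve using three stations at a time. Using A, C, D (subtract circle equations pairwise → linear system) gives (x, y) ≈ (-13.1, -30.5).
Distances from that point to each station vs reported:
  A: calculated 76.2 vs reported 76.2 → residual 0.0 km
  B: calculated 19.9 vs reported 10.7 → residual 9.2 km
  C: calculated 59.0 vs reported 59.0 → residual 0.0 km
  D: calculated 45.4 vs reported 45.4 → residual 0.0 km
A, C, D are mutually consistent (residuals ≈ 0); B is off by 9.2 km.

B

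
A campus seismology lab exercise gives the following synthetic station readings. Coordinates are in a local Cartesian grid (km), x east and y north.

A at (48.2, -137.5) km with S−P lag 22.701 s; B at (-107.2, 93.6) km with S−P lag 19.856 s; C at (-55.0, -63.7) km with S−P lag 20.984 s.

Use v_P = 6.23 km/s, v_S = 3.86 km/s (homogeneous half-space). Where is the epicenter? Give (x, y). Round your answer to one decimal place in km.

Distance from S−P lag: d = Δt · v_P v_S / (v_P − v_S) = Δt · (6.23·3.86)/(6.23−3.86) ≈ 10.1468·Δt.
So d_A = 230.34, d_B = 201.47, d_C = 212.92 km.
Circle about each station: (x − 48.2)² + (y + 137.5)² = 230.34²; (x + 107.2)² + (y − 93.6)² = 201.47²; (x + 55.0)² + (y + 63.7)² = 212.92².
Subtracting the A equation from the B and C equations removes the quadratic terms:
-310.8 x + 462.2 y = 11489.66
-206.4 x + 147.6 y = -6425.21
Solving the 2×2 system: x ≈ 94.2, y ≈ 88.2 km.

(94.2, 88.2)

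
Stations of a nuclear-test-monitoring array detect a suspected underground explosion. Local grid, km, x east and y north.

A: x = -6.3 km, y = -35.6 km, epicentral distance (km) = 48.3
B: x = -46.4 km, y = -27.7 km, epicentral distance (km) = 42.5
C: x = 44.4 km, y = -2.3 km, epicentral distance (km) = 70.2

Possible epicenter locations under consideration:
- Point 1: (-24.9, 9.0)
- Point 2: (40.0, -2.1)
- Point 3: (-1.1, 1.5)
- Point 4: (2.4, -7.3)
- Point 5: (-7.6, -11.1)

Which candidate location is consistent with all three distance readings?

For each candidate, compare |candidate − station| to the reported distance:
Point 1: residuals A 0.0, B 0.0, C 0.0 → max 0.0 km
Point 2: residuals A 8.8, B 47.6, C 65.8 → max 65.8 km
Point 3: residuals A 10.8, B 11.4, C 24.5 → max 24.5 km
Point 4: residuals A 18.7, B 10.4, C 27.9 → max 27.9 km
Point 5: residuals A 23.8, B 0.3, C 17.5 → max 23.8 km
Only Point 1 has all residuals ≈ 0.

Point 1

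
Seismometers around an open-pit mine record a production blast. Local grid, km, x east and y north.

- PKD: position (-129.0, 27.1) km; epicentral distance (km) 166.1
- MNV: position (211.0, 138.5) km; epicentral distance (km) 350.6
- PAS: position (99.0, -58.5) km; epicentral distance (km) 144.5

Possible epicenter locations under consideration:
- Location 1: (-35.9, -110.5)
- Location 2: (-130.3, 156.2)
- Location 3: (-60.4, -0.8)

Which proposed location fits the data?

Location 1

For each candidate, compare |candidate − station| to the reported distance:
Location 1: residuals PKD 0.0, MNV 0.1, PAS 0.1 → max 0.1 km
Location 2: residuals PKD 37.0, MNV 8.8, PAS 169.6 → max 169.6 km
Location 3: residuals PKD 92.0, MNV 45.5, PAS 25.0 → max 92.0 km
Only Location 1 has all residuals ≈ 0.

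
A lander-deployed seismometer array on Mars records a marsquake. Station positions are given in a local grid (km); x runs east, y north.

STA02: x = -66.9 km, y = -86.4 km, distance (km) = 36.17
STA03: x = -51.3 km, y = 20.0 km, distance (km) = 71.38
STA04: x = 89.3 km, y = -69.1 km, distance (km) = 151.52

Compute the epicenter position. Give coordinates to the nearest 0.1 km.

Circle about each station: (x + 66.9)² + (y + 86.4)² = 36.17²; (x + 51.3)² + (y − 20.0)² = 71.38²; (x − 89.3)² + (y + 69.1)² = 151.52².
Subtracting the STA02 equation from the STA03 and STA04 equations removes the quadratic terms:
31.2 x + 212.8 y = -12695.72
312.4 x + 34.6 y = -20841.31
Solving the 2×2 system: x ≈ -61.1, y ≈ -50.7 km.
Check against STA02 (with the unrounded x, y): √((x + 66.9)²+(y + 86.4)²) = 36.17 ≈ 36.17 km. ✓

(-61.1, -50.7)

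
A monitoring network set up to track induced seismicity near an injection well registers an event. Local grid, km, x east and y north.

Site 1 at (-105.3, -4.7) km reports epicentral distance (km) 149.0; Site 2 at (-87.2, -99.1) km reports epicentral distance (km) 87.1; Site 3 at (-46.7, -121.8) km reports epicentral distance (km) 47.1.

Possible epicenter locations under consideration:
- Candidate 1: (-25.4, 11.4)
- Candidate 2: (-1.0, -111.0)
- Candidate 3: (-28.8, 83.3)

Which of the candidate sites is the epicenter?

For each candidate, compare |candidate − station| to the reported distance:
Candidate 1: residuals Site 1 67.5, Site 2 39.5, Site 3 87.8 → max 87.8 km
Candidate 2: residuals Site 1 0.1, Site 2 0.1, Site 3 0.1 → max 0.1 km
Candidate 3: residuals Site 1 32.4, Site 2 104.4, Site 3 158.8 → max 158.8 km
Only Candidate 2 has all residuals ≈ 0.

Candidate 2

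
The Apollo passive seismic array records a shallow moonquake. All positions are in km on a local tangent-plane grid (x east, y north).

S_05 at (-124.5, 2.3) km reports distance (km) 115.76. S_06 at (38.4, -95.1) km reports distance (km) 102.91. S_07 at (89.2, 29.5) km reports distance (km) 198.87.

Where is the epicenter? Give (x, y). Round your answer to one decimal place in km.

Circle about each station: (x + 124.5)² + (y − 2.3)² = 115.76²; (x − 38.4)² + (y + 95.1)² = 102.91²; (x − 89.2)² + (y − 29.5)² = 198.87².
Subtracting pairs of circle equations eliminates x²+y² and gives linear equations (the radical axes):
325.8 x − 194.8 y = -2177.06
427.4 x + 54.4 y = -32827.55
Solving the 2×2 system: x ≈ -64.5, y ≈ -96.7 km.
Check against S_05 (with the unrounded x, y): √((x + 124.5)²+(y − 2.3)²) = 115.76 ≈ 115.76 km. ✓

(-64.5, -96.7)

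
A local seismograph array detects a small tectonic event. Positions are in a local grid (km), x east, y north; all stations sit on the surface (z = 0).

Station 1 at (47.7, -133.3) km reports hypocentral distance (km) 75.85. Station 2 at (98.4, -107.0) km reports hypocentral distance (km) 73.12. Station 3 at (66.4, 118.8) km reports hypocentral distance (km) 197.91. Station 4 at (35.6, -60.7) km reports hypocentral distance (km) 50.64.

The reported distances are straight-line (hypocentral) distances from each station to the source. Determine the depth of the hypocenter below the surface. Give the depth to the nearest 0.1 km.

Each station gives a sphere (x−x_i)² + (y−y_i)² + z² = d_i² (stations at z=0).
Subtracting the Station 1 sphere from Station 2 and Station 3: z² cancels, leaving linear equations in x and y:
101.4 x + 52.6 y = 1494.07
37.4 x + 504.2 y = -34936.93
Solving: x ≈ 52.707, y ≈ -73.201 km (keep extra digits for the depth step; rounded: 52.7, -73.2).
Then from the Station 1 sphere: z² = 75.85² − (x − 47.7)² − (y + 133.3)² with x = 52.707, y = -73.201, so z ≈ 46.003 ≈ 46.0 km.

z ≈ 46.0 km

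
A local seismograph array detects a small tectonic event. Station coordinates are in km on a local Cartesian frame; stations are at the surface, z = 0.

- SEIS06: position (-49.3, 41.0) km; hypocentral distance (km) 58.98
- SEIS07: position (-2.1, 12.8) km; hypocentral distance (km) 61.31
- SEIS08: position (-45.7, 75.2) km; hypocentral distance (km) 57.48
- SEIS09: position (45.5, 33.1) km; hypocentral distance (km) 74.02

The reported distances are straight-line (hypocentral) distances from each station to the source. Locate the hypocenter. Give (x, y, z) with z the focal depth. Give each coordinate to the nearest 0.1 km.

(-10.8, 56.8, 41.8)

Each station gives a sphere (x−x_i)² + (y−y_i)² + z² = d_i² (stations at z=0).
Subtracting the SEIS06 sphere from SEIS07 and SEIS08: z² cancels, leaving linear equations in x and y:
94.4 x − 56.4 y = -4223.52
7.2 x + 68.4 y = 3806.73
Solving: x ≈ -10.810, y ≈ 56.792 km (keep extra digits for the depth step; rounded: -10.8, 56.8).
Then from the SEIS06 sphere: z² = 58.98² − (x + 49.3)² − (y − 41.0)² with x = -10.810, y = 56.792, so z ≈ 41.806 ≈ 41.8 km.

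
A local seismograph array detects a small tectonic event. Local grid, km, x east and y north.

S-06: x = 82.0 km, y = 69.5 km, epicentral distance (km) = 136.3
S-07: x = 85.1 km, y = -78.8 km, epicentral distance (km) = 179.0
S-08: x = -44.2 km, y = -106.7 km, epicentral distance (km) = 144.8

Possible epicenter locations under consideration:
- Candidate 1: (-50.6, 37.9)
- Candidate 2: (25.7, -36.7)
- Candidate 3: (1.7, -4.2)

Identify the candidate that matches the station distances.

For each candidate, compare |candidate − station| to the reported distance:
Candidate 1: residuals S-06 0.0, S-07 0.0, S-08 0.1 → max 0.1 km
Candidate 2: residuals S-06 16.1, S-07 106.2, S-08 45.9 → max 106.2 km
Candidate 3: residuals S-06 27.3, S-07 67.1, S-08 32.5 → max 67.1 km
Only Candidate 1 has all residuals ≈ 0.

Candidate 1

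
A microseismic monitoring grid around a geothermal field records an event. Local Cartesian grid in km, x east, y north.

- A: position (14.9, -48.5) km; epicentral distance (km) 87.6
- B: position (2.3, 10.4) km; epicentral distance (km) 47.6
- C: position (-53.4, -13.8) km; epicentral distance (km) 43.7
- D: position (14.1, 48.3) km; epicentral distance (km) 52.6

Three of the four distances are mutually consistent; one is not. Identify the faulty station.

B

Solve using three stations at a time. Using A, C, D (subtract circle equations pairwise → linear system) gives (x, y) ≈ (-33.0, 24.9).
Distances from that point to each station vs reported:
  A: calculated 87.6 vs reported 87.6 → residual 0.0 km
  B: calculated 38.1 vs reported 47.6 → residual 9.5 km
  C: calculated 43.7 vs reported 43.7 → residual 0.0 km
  D: calculated 52.6 vs reported 52.6 → residual 0.0 km
A, C, D are mutually consistent (residuals ≈ 0); B is off by 9.5 km.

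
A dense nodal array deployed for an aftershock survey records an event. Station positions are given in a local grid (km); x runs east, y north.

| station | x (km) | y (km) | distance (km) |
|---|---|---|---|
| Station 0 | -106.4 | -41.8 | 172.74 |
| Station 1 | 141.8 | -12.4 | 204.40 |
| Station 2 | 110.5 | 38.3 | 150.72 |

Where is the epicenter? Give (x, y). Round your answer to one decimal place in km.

Circle about each station: (x + 106.4)² + (y + 41.8)² = 172.74²; (x − 141.8)² + (y + 12.4)² = 204.40²; (x − 110.5)² + (y − 38.3)² = 150.72².
Subtracting the Station 0 equation from the Station 1 and Station 2 equations removes the quadratic terms:
496.4 x + 58.8 y = -4747.45
433.8 x + 160.2 y = 7731.53
Solving the 2×2 system: x ≈ -22.5, y ≈ 109.2 km.

(-22.5, 109.2)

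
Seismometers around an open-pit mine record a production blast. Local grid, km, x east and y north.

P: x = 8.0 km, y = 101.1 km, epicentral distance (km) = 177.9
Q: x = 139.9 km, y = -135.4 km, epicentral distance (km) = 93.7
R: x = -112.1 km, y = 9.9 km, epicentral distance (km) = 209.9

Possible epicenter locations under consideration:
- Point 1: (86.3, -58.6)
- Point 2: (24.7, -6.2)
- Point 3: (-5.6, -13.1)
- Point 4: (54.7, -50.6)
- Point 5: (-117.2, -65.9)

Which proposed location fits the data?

Point 1

For each candidate, compare |candidate − station| to the reported distance:
Point 1: residuals P 0.0, Q 0.0, R 0.0 → max 0.0 km
Point 2: residuals P 69.3, Q 79.4, R 72.2 → max 79.4 km
Point 3: residuals P 62.9, Q 96.4, R 100.9 → max 100.9 km
Point 4: residuals P 19.2, Q 26.5, R 32.5 → max 32.5 km
Point 5: residuals P 30.8, Q 172.6, R 133.9 → max 172.6 km
Only Point 1 has all residuals ≈ 0.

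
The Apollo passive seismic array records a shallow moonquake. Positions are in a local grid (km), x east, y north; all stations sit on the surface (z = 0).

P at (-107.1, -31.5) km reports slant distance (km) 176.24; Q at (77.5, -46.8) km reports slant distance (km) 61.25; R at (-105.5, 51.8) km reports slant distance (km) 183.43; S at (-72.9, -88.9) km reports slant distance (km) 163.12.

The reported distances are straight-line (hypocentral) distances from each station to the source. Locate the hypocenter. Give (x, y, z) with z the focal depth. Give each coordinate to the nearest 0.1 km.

(61.7, -8.6, 45.2)

Each station gives a sphere (x−x_i)² + (y−y_i)² + z² = d_i² (stations at z=0).
Subtracting the P sphere from Q and R: z² cancels, leaving linear equations in x and y:
369.2 x − 30.6 y = 23042.81
3.2 x + 166.6 y = -1235.20
Solving: x ≈ 61.700, y ≈ -8.599 km (keep extra digits for the depth step; rounded: 61.7, -8.6).
Then from the P sphere: z² = 176.24² − (x + 107.1)² − (y + 31.5)² with x = 61.700, y = -8.599, so z ≈ 45.196 ≈ 45.2 km.
Check against S (with the unrounded solution): distance 163.12 ≈ 163.12 km. ✓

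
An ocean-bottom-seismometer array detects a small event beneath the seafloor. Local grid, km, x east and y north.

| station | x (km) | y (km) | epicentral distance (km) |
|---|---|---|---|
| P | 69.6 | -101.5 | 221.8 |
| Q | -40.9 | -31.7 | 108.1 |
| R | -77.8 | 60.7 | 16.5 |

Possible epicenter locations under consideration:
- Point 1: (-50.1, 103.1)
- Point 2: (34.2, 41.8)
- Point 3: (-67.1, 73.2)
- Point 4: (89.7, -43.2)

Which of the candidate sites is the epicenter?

For each candidate, compare |candidate − station| to the reported distance:
Point 1: residuals P 15.2, Q 27.0, R 34.1 → max 34.1 km
Point 2: residuals P 74.2, Q 3.0, R 97.1 → max 97.1 km
Point 3: residuals P 0.0, Q 0.0, R 0.0 → max 0.0 km
Point 4: residuals P 160.1, Q 23.0, R 180.6 → max 180.6 km
Only Point 3 has all residuals ≈ 0.

Point 3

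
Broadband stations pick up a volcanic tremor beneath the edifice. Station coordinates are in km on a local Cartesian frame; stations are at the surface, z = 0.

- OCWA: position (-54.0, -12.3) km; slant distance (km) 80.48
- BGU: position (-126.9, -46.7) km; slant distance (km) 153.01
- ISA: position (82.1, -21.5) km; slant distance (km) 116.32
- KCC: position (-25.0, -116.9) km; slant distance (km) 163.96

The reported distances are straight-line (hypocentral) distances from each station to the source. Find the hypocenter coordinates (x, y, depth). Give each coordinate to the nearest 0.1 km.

Each station gives a sphere (x−x_i)² + (y−y_i)² + z² = d_i² (stations at z=0).
Subtracting the OCWA sphere from BGU and ISA: z² cancels, leaving linear equations in x and y:
-145.8 x − 68.8 y = -1717.82
272.2 x − 18.4 y = -2917.94
Solving: x ≈ -7.900, y ≈ 41.711 km (keep extra digits for the depth step; rounded: -7.9, 41.7).
Then from the OCWA sphere: z² = 80.48² − (x + 54.0)² − (y + 12.3)² with x = -7.900, y = 41.711, so z ≈ 37.877 ≈ 37.9 km.
Check against KCC (with the unrounded solution): distance 163.96 ≈ 163.96 km. ✓

(-7.9, 41.7, 37.9)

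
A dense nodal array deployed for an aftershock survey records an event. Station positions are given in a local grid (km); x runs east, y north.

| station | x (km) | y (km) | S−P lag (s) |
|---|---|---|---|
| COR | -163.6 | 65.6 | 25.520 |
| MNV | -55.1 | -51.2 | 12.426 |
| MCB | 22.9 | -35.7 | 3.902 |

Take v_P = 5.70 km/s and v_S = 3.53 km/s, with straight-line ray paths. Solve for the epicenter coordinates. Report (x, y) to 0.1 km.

(56.3, -21.8)

Distance from S−P lag: d = Δt · v_P v_S / (v_P − v_S) = Δt · (5.70·3.53)/(5.70−3.53) ≈ 9.2724·Δt.
So d_COR = 236.63, d_MNV = 115.22, d_MCB = 36.18 km.
Circle about each station: (x + 163.6)² + (y − 65.6)² = 236.63²; (x + 55.1)² + (y + 51.2)² = 115.22²; (x − 22.9)² + (y + 35.7)² = 36.18².
Subtracting pairs of circle equations eliminates x²+y² and gives linear equations (the radical axes):
217.0 x − 233.6 y = 17307.24
373.0 x − 202.6 y = 25415.34
Solving the 2×2 system: x ≈ 56.3, y ≈ -21.8 km.
Check against COR (with the unrounded x, y): √((x + 163.6)²+(y − 65.6)²) = 236.63 ≈ 236.63 km. ✓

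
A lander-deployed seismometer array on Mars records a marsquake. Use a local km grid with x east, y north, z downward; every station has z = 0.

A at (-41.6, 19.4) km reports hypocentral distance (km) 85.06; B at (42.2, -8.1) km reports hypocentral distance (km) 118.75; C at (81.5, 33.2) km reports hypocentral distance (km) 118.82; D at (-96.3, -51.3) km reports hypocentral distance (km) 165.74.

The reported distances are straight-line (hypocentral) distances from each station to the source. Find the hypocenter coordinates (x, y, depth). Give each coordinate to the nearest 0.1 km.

(-14.6, 85.1, 46.8)

Each station gives a sphere (x−x_i)² + (y−y_i)² + z² = d_i² (stations at z=0).
Subtracting the A sphere from B and C: z² cancels, leaving linear equations in x and y:
167.6 x − 55.0 y = -7126.83
246.2 x + 27.6 y = -1245.42
Solving: x ≈ -14.598, y ≈ 85.095 km (keep extra digits for the depth step; rounded: -14.6, 85.1).
Then from the A sphere: z² = 85.06² − (x + 41.6)² − (y − 19.4)² with x = -14.598, y = 85.095, so z ≈ 46.800 ≈ 46.8 km.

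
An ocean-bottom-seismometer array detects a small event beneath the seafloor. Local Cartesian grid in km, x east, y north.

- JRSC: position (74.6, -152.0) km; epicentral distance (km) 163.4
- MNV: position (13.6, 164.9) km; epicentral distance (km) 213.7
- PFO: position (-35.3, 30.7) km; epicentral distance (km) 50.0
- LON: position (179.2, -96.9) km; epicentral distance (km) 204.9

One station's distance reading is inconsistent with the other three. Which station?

Solve using three stations at a time. Using JRSC, PFO, LON (subtract circle equations pairwise → linear system) gives (x, y) ≈ (-6.4, -10.1).
Distances from that point to each station vs reported:
  JRSC: calculated 163.4 vs reported 163.4 → residual 0.0 km
  MNV: calculated 176.1 vs reported 213.7 → residual 37.6 km
  PFO: calculated 50.0 vs reported 50.0 → residual 0.0 km
  LON: calculated 204.9 vs reported 204.9 → residual 0.0 km
JRSC, PFO, LON are mutually consistent (residuals ≈ 0); MNV is off by 37.6 km.

MNV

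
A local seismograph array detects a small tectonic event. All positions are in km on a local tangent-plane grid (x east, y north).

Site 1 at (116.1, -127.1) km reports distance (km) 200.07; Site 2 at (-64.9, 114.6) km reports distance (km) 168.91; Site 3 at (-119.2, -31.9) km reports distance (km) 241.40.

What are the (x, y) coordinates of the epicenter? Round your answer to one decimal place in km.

Circle about each station: (x − 116.1)² + (y + 127.1)² = 200.07²; (x + 64.9)² + (y − 114.6)² = 168.91²; (x + 119.2)² + (y + 31.9)² = 241.40².
Subtracting the Site 1 equation from the Site 2 and Site 3 equations removes the quadratic terms:
-362.0 x + 483.4 y = -791.03
-470.6 x + 190.4 y = -32653.33
Solving the 2×2 system: x ≈ 98.6, y ≈ 72.2 km.

x ≈ 98.6 km, y ≈ 72.2 km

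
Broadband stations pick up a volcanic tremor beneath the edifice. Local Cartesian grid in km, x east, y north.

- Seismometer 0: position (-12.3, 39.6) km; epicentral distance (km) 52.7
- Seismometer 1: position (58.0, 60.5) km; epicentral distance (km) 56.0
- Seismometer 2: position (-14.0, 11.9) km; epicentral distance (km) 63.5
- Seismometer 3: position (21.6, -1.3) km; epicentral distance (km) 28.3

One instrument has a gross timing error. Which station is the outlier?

Seismometer 0

Solve using three stations at a time. Using Seismometer 1, Seismometer 2, Seismometer 3 (subtract circle equations pairwise → linear system) gives (x, y) ≈ (49.1, 5.2).
Distances from that point to each station vs reported:
  Seismometer 0: calculated 70.4 vs reported 52.7 → residual 17.7 km
  Seismometer 1: calculated 56.0 vs reported 56.0 → residual 0.0 km
  Seismometer 2: calculated 63.5 vs reported 63.5 → residual 0.0 km
  Seismometer 3: calculated 28.3 vs reported 28.3 → residual 0.0 km
Seismometer 1, Seismometer 2, Seismometer 3 are mutually consistent (residuals ≈ 0); Seismometer 0 is off by 17.7 km.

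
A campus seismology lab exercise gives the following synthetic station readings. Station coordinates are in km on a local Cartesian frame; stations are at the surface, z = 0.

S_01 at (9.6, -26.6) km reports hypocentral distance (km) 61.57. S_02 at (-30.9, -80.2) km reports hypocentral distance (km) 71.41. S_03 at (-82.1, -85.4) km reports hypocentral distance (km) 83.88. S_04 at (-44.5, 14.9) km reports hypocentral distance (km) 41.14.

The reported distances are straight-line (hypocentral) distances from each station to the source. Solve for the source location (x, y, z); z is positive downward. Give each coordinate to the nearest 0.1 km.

Each station gives a sphere (x−x_i)² + (y−y_i)² + z² = d_i² (stations at z=0).
Subtracting the S_01 sphere from S_02 and S_03: z² cancels, leaving linear equations in x and y:
-81.0 x − 107.2 y = 5278.61
-183.4 x − 117.6 y = 9988.86
Solving: x ≈ -44.405, y ≈ -15.688 km (keep extra digits for the depth step; rounded: -44.4, -15.7).
Then from the S_01 sphere: z² = 61.57² − (x − 9.6)² − (y + 26.6)² with x = -44.405, y = -15.688, so z ≈ 27.482 ≈ 27.5 km.
Check against S_04 (with the unrounded solution): distance 41.12 ≈ 41.14 km. ✓

x ≈ -44.4 km, y ≈ -15.7 km, depth ≈ 27.5 km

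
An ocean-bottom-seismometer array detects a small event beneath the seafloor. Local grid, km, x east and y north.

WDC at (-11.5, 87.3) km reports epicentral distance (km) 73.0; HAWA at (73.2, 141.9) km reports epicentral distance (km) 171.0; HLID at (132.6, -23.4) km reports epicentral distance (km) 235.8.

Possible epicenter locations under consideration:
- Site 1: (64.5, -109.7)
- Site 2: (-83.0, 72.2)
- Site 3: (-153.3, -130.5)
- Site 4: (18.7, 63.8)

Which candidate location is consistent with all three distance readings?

For each candidate, compare |candidate − station| to the reported distance:
Site 1: residuals WDC 138.2, HAWA 80.8, HLID 125.9 → max 138.2 km
Site 2: residuals WDC 0.1, HAWA 0.0, HLID 0.0 → max 0.1 km
Site 3: residuals WDC 186.9, HAWA 183.3, HLID 69.5 → max 186.9 km
Site 4: residuals WDC 34.7, HAWA 75.8, HLID 92.4 → max 92.4 km
Only Site 2 has all residuals ≈ 0.

Site 2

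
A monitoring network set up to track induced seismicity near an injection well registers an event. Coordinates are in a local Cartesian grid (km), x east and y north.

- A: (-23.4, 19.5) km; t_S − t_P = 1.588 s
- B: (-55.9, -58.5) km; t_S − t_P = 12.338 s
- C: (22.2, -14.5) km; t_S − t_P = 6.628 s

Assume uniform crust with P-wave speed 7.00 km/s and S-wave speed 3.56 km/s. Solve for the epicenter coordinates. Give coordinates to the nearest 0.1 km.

Distance from S−P lag: d = Δt · v_P v_S / (v_P − v_S) = Δt · (7.00·3.56)/(7.00−3.56) ≈ 7.2442·Δt.
So d_A = 11.50, d_B = 89.38, d_C = 48.01 km.
Circle about each station: (x + 23.4)² + (y − 19.5)² = 11.50²; (x + 55.9)² + (y + 58.5)² = 89.38²; (x − 22.2)² + (y + 14.5)² = 48.01².
Subtracting pairs of circle equations eliminates x²+y² and gives linear equations (the radical axes):
-65.0 x − 156.0 y = -2237.28
91.2 x − 68.0 y = -2397.43
Solving the 2×2 system: x ≈ -11.9, y ≈ 19.3 km.

(-11.9, 19.3)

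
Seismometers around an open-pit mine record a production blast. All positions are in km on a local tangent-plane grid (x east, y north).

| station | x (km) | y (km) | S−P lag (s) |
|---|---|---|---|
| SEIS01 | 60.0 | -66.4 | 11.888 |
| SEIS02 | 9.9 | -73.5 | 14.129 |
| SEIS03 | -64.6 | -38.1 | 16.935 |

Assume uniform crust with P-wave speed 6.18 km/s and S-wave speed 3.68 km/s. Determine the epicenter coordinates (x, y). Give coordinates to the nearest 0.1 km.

x ≈ 67.3 km, y ≈ 41.5 km

Distance from S−P lag: d = Δt · v_P v_S / (v_P − v_S) = Δt · (6.18·3.68)/(6.18−3.68) ≈ 9.0970·Δt.
So d_SEIS01 = 108.14, d_SEIS02 = 128.53, d_SEIS03 = 154.06 km.
Circle about each station: (x − 60.0)² + (y + 66.4)² = 108.14²; (x − 9.9)² + (y + 73.5)² = 128.53²; (x + 64.6)² + (y + 38.1)² = 154.06².
Subtracting the SEIS01 equation from the SEIS02 and SEIS03 equations removes the quadratic terms:
-100.2 x − 14.2 y = -7334.40
-249.2 x + 56.6 y = -14424.41
Solving the 2×2 system: x ≈ 67.3, y ≈ 41.5 km.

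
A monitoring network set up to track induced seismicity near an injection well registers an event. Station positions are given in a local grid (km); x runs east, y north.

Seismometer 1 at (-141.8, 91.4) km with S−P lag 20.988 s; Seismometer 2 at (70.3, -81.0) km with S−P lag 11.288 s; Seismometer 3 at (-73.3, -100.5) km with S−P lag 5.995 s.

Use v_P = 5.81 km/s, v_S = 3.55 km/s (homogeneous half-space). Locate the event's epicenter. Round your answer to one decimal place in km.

Distance from S−P lag: d = Δt · v_P v_S / (v_P − v_S) = Δt · (5.81·3.55)/(5.81−3.55) ≈ 9.1263·Δt.
So d_Seismometer 1 = 191.54, d_Seismometer 2 = 103.02, d_Seismometer 3 = 54.71 km.
Circle about each station: (x + 141.8)² + (y − 91.4)² = 191.54²; (x − 70.3)² + (y + 81.0)² = 103.02²; (x + 73.3)² + (y + 100.5)² = 54.71².
Subtracting the Seismometer 1 equation from the Seismometer 2 and Seismometer 3 equations removes the quadratic terms:
424.2 x − 344.8 y = 9116.34
137.0 x − 383.8 y = 20706.33
Solving the 2×2 system: x ≈ -31.5, y ≈ -65.2 km.

(-31.5, -65.2)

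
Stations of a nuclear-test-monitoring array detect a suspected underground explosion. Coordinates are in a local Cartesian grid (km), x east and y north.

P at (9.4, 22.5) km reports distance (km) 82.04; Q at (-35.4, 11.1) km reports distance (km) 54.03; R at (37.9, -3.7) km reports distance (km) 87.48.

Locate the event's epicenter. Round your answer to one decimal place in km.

Circle about each station: (x − 9.4)² + (y − 22.5)² = 82.04²; (x + 35.4)² + (y − 11.1)² = 54.03²; (x − 37.9)² + (y + 3.7)² = 87.48².
Subtracting the P equation from the Q and R equations removes the quadratic terms:
-89.6 x − 22.8 y = 4593.08
57.0 x − 52.4 y = -66.70
Solving the 2×2 system: x ≈ -40.4, y ≈ -42.7 km.

-40.4 km east, -42.7 km north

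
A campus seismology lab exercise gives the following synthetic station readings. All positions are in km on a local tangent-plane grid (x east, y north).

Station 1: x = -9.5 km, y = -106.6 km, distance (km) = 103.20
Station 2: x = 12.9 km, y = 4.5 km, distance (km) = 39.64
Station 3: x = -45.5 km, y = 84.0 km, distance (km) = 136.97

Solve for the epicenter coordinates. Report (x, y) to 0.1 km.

44.9 km east, -18.9 km north

Circle about each station: (x + 9.5)² + (y + 106.6)² = 103.20²; (x − 12.9)² + (y − 4.5)² = 39.64²; (x + 45.5)² + (y − 84.0)² = 136.97².
Subtracting the Station 1 equation from the Station 2 and Station 3 equations removes the quadratic terms:
44.8 x + 222.2 y = -2188.24
-72.0 x + 381.2 y = -10438.10
Solving the 2×2 system: x ≈ 44.9, y ≈ -18.9 km.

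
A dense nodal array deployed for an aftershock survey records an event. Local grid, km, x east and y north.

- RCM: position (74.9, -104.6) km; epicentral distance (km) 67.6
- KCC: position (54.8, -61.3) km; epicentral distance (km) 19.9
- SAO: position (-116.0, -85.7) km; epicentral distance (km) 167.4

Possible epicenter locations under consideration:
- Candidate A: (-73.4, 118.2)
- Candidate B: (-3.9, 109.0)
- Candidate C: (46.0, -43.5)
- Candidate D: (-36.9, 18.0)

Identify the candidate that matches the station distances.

For each candidate, compare |candidate − station| to the reported distance:
Candidate A: residuals RCM 200.0, KCC 200.7, SAO 40.9 → max 200.7 km
Candidate B: residuals RCM 160.1, KCC 160.2, SAO 57.3 → max 160.2 km
Candidate C: residuals RCM 0.0, KCC 0.0, SAO 0.0 → max 0.0 km
Candidate D: residuals RCM 98.3, KCC 101.3, SAO 37.0 → max 101.3 km
Only Candidate C has all residuals ≈ 0.

Candidate C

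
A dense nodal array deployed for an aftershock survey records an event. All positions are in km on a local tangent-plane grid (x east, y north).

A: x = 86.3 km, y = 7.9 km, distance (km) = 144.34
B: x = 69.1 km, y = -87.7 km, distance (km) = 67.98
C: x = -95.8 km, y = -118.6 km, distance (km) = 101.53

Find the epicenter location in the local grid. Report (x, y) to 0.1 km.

5.5 km east, -111.7 km north

Circle about each station: (x − 86.3)² + (y − 7.9)² = 144.34²; (x − 69.1)² + (y + 87.7)² = 67.98²; (x + 95.8)² + (y + 118.6)² = 101.53².
Subtracting the A equation from the B and C equations removes the quadratic terms:
-34.4 x − 191.2 y = 21168.76
-364.2 x − 253.0 y = 26259.19
Solving the 2×2 system: x ≈ 5.5, y ≈ -111.7 km.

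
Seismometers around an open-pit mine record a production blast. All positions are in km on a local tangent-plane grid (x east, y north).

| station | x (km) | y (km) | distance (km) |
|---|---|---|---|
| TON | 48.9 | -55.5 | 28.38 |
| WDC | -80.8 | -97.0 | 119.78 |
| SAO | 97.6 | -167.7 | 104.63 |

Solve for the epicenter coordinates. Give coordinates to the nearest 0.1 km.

38.0 km east, -81.7 km north

Circle about each station: (x − 48.9)² + (y + 55.5)² = 28.38²; (x + 80.8)² + (y + 97.0)² = 119.78²; (x − 97.6)² + (y + 167.7)² = 104.63².
Subtracting pairs of circle equations eliminates x²+y² and gives linear equations (the radical axes):
-259.4 x − 83.0 y = -3075.64
97.4 x − 224.4 y = 22035.58
Solving the 2×2 system: x ≈ 38.0, y ≈ -81.7 km.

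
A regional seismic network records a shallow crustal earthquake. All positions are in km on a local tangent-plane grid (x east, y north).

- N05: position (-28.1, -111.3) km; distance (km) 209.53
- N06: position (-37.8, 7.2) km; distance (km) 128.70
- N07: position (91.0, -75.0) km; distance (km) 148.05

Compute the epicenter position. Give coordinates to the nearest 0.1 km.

x ≈ 73.4 km, y ≈ 72.0 km

Circle about each station: (x + 28.1)² + (y + 111.3)² = 209.53²; (x + 37.8)² + (y − 7.2)² = 128.70²; (x − 91.0)² + (y + 75.0)² = 148.05².
Subtracting pairs of circle equations eliminates x²+y² and gives linear equations (the radical axes):
-19.4 x + 237.0 y = 15642.51
238.2 x + 72.6 y = 22712.72
Solving the 2×2 system: x ≈ 73.4, y ≈ 72.0 km.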